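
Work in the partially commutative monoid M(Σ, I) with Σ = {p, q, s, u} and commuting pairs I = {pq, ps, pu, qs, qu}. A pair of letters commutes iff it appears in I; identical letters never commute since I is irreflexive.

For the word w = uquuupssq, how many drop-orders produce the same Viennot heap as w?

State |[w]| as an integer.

252

piece 0:u — minimal
piece 1:q — minimal
piece 2:u rests on {0:u}
piece 3:u rests on {2:u}
piece 4:u rests on {3:u}
piece 5:p — minimal
piece 6:s rests on {4:u}
piece 7:s rests on {6:s}
piece 8:q rests on {1:q}
minimal pieces: {0:u, 1:q, 5:p}
ways to finish when only these pieces remain (= sum over removing one remaining piece with nothing left below it):
  1 left: {5}→1  {7}→1  {8}→1
  2 left: {1,8}→1  {5,7}→2  {5,8}→2  {6,7}→1  {7,8}→2
  3 left: {1,5,8}→3  {1,7,8}→3  {4,6,7}→1  {5,6,7}→3  {5,7,8}→6  {6,7,8}→3
  4 left: {1,5,7,8}→12  {1,6,7,8}→6  {3,4,6,7}→1  {4,5,6,7}→4  {4,6,7,8}→4  {5,6,7,8}→12
  5 left: {1,4,6,7,8}→10  {1,5,6,7,8}→30  {2,3,4,6,7}→1  {3,4,5,6,7}→5  {3,4,6,7,8}→5  {4,5,6,7,8}→20
  6 left: {0,2,3,4,6,7}→1  {1,3,4,6,7,8}→15  {1,4,5,6,7,8}→60  {2,3,4,5,6,7}→6  {2,3,4,6,7,8}→6  {3,4,5,6,7,8}→30
  7 left: {0,2,3,4,5,6,7}→7  {0,2,3,4,6,7,8}→7  {1,2,3,4,6,7,8}→21  {1,3,4,5,6,7,8}→105  {2,3,4,5,6,7,8}→42
  placing 0:u first → 168 extensions
  placing 1:q first → 56 extensions
  placing 5:p first → 28 extensions
total linear extensions = 252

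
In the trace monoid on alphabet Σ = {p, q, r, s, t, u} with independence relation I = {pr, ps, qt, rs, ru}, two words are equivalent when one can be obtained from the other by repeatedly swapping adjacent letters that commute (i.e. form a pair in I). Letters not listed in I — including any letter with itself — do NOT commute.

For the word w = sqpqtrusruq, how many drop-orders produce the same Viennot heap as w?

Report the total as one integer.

0(s) covers ∅
1(q) covers 0:s
2(p) covers 1:q
3(q) covers 2:p
4(t) covers 2:p
5(r) covers 3:q, 4:t
6(u) covers 3:q, 4:t
7(s) covers 6:u
8(r) covers 5:r
9(u) covers 7:s
10(q) covers 8:r, 9:u
floor of heap: 0:s
completions by unplaced set U, small U first (add the entries for U minus each lowest piece of U):
  |U|=1: {10}:1
  |U|=2: {8,10}:1  {9,10}:1
  |U|=3: {5,8,10}:1  {7,9,10}:1  {8,9,10}:2
  |U|=4: {5,8,9,10}:3  {6,7,9,10}:1  {7,8,9,10}:3
  |U|=5: {5,7,8,9,10}:6  {6,7,8,9,10}:4
  |U|=6: {5,6,7,8,9,10}:10
  |U|=7: {3,5,6,7,8,9,10}:10  {4,5,6,7,8,9,10}:10
  |U|=8: {3,4,5,6,7,8,9,10}:20
  |U|=9: {2,3,4,5,6,7,8,9,10}:20
  start at 0(s): 20

20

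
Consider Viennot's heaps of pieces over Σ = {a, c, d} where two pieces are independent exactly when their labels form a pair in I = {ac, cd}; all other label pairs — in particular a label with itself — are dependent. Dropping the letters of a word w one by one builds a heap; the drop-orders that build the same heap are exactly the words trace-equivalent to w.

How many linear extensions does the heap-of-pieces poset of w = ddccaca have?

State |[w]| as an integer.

piece 0:d — minimal
piece 1:d rests on {0:d}
piece 2:c — minimal
piece 3:c rests on {2:c}
piece 4:a rests on {1:d}
piece 5:c rests on {3:c}
piece 6:a rests on {4:a}
minimal pieces: {0:d, 2:c}
ways to finish when only these pieces remain (= sum over removing one remaining piece with nothing left below it):
  1 left: {5}→1  {6}→1
  2 left: {3,5}→1  {4,6}→1  {5,6}→2
  3 left: {1,4,6}→1  {2,3,5}→1  {3,5,6}→3  {4,5,6}→3
  4 left: {0,1,4,6}→1  {1,4,5,6}→4  {2,3,5,6}→4  {3,4,5,6}→6
  5 left: {0,1,4,5,6}→5  {1,3,4,5,6}→10  {2,3,4,5,6}→10
  placing 0:d first → 20 extensions
  placing 2:c first → 15 extensions
total linear extensions = 35

35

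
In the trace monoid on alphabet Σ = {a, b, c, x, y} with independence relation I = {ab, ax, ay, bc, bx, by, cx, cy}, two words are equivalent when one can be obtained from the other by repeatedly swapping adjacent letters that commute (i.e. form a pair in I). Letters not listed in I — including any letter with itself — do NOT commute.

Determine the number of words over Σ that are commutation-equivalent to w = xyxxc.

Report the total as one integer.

5

0(x) covers ∅
1(y) covers 0:x
2(x) covers 1:y
3(x) covers 2:x
4(c) covers ∅
floor of heap: 0:x, 4:c
completions by unplaced set U, small U first (add the entries for U minus each lowest piece of U):
  |U|=1: {3}:1  {4}:1
  |U|=2: {2,3}:1  {3,4}:2
  |U|=3: {1,2,3}:1  {2,3,4}:3
  start at 0(x): 4
  start at 4(c): 1
sum over floor = 5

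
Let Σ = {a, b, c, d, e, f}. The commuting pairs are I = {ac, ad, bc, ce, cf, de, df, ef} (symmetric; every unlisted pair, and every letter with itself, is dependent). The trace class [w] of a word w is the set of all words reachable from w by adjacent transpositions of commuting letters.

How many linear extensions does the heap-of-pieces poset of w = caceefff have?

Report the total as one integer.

280

0(c) covers ∅
1(a) covers ∅
2(c) covers 0:c
3(e) covers 1:a
4(e) covers 3:e
5(f) covers 1:a
6(f) covers 5:f
7(f) covers 6:f
floor of heap: 0:c, 1:a
completions by unplaced set U, small U first (add the entries for U minus each lowest piece of U):
  |U|=1: {2}:1  {4}:1  {7}:1
  |U|=2: {0,2}:1  {2,4}:2  {2,7}:2  {3,4}:1  {4,7}:2  {6,7}:1
  |U|=3: {0,2,4}:3  {0,2,7}:3  {2,3,4}:3  {2,4,7}:6  {2,6,7}:3  {3,4,7}:3  {4,6,7}:3  {5,6,7}:1
  |U|=4: {0,2,3,4}:6  {0,2,4,7}:12  {0,2,6,7}:6  {2,3,4,7}:12  {2,4,6,7}:12  {2,5,6,7}:4  {3,4,6,7}:6  {4,5,6,7}:4
  |U|=5: {0,2,3,4,7}:30  {0,2,4,6,7}:30  {0,2,5,6,7}:10  {2,3,4,6,7}:30  {2,4,5,6,7}:20  {3,4,5,6,7}:10
  |U|=6: {0,2,3,4,6,7}:90  {0,2,4,5,6,7}:60  {1,3,4,5,6,7}:10  {2,3,4,5,6,7}:60
  start at 0(c): 70
  start at 1(a): 210
sum over floor = 280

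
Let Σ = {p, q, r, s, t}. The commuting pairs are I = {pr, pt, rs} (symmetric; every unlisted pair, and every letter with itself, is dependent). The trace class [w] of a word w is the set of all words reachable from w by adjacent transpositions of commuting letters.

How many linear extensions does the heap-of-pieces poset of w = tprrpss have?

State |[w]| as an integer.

31

0(t) covers ∅
1(p) covers ∅
2(r) covers 0:t
3(r) covers 2:r
4(p) covers 1:p
5(s) covers 0:t, 4:p
6(s) covers 5:s
floor of heap: 0:t, 1:p
completions by unplaced set U, small U first (add the entries for U minus each lowest piece of U):
  |U|=1: {3}:1  {6}:1
  |U|=2: {2,3}:1  {3,6}:2  {5,6}:1
  |U|=3: {2,3,6}:3  {3,5,6}:3  {4,5,6}:1
  |U|=4: {1,4,5,6}:1  {2,3,5,6}:6  {3,4,5,6}:4
  |U|=5: {0,2,3,5,6}:6  {1,3,4,5,6}:5  {2,3,4,5,6}:10
  start at 0(t): 15
  start at 1(p): 16
sum over floor = 31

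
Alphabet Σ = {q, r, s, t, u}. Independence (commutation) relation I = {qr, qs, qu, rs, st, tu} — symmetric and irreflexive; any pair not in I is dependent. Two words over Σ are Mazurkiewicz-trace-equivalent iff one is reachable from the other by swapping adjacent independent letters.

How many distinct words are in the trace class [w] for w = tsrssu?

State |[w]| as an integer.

#0=t has no predecessor
#1=s has no predecessor
#2=r depends on [0:t]
#3=s depends on [1:s]
#4=s depends on [3:s]
#5=u depends on [2:r, 4:s]
sources: [0:t, 1:s]
N(rest) = Σ N(rest − s) over sources s of rest; N(one piece) = 1:
  size 1 → [5]=1
  size 2 → [2,5]=1  [4,5]=1
  size 3 → [0,2,5]=1  [2,4,5]=2  [3,4,5]=1
  size 4 → [0,2,4,5]=3  [1,3,4,5]=1  [2,3,4,5]=3
  first=0(t) contributes 4
  first=1(s) contributes 6
|[w]| = 10

10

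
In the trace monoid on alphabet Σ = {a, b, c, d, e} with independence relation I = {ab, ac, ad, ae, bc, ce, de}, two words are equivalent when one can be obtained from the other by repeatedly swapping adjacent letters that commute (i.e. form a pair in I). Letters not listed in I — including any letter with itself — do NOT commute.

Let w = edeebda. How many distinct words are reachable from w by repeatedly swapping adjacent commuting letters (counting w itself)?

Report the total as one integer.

28

piece 0:e — minimal
piece 1:d — minimal
piece 2:e rests on {0:e}
piece 3:e rests on {2:e}
piece 4:b rests on {1:d, 3:e}
piece 5:d rests on {4:b}
piece 6:a — minimal
minimal pieces: {0:e, 1:d, 6:a}
ways to finish when only these pieces remain (= sum over removing one remaining piece with nothing left below it):
  1 left: {5}→1  {6}→1
  2 left: {4,5}→1  {5,6}→2
  3 left: {1,4,5}→1  {3,4,5}→1  {4,5,6}→3
  4 left: {1,3,4,5}→2  {1,4,5,6}→4  {2,3,4,5}→1  {3,4,5,6}→4
  5 left: {0,2,3,4,5}→1  {1,2,3,4,5}→3  {1,3,4,5,6}→10  {2,3,4,5,6}→5
  placing 0:e first → 18 extensions
  placing 1:d first → 6 extensions
  placing 6:a first → 4 extensions
total linear extensions = 28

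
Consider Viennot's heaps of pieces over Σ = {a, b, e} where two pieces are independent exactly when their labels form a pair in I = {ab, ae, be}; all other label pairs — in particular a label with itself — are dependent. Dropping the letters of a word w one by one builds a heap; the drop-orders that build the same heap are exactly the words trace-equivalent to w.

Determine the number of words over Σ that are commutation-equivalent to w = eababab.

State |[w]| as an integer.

140

0(e) covers ∅
1(a) covers ∅
2(b) covers ∅
3(a) covers 1:a
4(b) covers 2:b
5(a) covers 3:a
6(b) covers 4:b
floor of heap: 0:e, 1:a, 2:b
completions by unplaced set U, small U first (add the entries for U minus each lowest piece of U):
  |U|=1: {0}:1  {5}:1  {6}:1
  |U|=2: {0,5}:2  {0,6}:2  {3,5}:1  {4,6}:1  {5,6}:2
  |U|=3: {0,3,5}:3  {0,4,6}:3  {0,5,6}:6  {1,3,5}:1  {2,4,6}:1  {3,5,6}:3  {4,5,6}:3
  |U|=4: {0,1,3,5}:4  {0,2,4,6}:4  {0,3,5,6}:12  {0,4,5,6}:12  {1,3,5,6}:4  {2,4,5,6}:4  {3,4,5,6}:6
  |U|=5: {0,1,3,5,6}:20  {0,2,4,5,6}:20  {0,3,4,5,6}:30  {1,3,4,5,6}:10  {2,3,4,5,6}:10
  start at 0(e): 20
  start at 1(a): 60
  start at 2(b): 60
sum over floor = 140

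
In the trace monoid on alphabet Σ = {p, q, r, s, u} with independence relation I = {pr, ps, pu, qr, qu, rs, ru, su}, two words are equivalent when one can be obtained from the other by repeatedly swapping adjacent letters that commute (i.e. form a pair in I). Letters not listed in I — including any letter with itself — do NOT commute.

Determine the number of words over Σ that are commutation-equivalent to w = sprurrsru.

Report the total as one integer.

piece 0:s — minimal
piece 1:p — minimal
piece 2:r — minimal
piece 3:u — minimal
piece 4:r rests on {2:r}
piece 5:r rests on {4:r}
piece 6:s rests on {0:s}
piece 7:r rests on {5:r}
piece 8:u rests on {3:u}
minimal pieces: {0:s, 1:p, 2:r, 3:u}
ways to finish when only these pieces remain (= sum over removing one remaining piece with nothing left below it):
  1 left: {1}→1  {6}→1  {7}→1  {8}→1
  2 left: {0,6}→1  {1,6}→2  {1,7}→2  {1,8}→2  {3,8}→1  {5,7}→1  {6,7}→2  {6,8}→2  {7,8}→2
  3 left: {0,1,6}→3  {0,6,7}→3  {0,6,8}→3  {1,3,8}→3  {1,5,7}→3  {1,6,7}→6  {1,6,8}→6  {1,7,8}→6  {3,6,8}→3  {3,7,8}→3  {4,5,7}→1  {5,6,7}→3  {5,7,8}→3  {6,7,8}→6
  4 left: {0,1,6,7}→12  {0,1,6,8}→12  {0,3,6,8}→6  {0,5,6,7}→6  {0,6,7,8}→12  {1,3,6,8}→12  {1,3,7,8}→12  {1,4,5,7}→4  {1,5,6,7}→12  {1,5,7,8}→12  {1,6,7,8}→24  {2,4,5,7}→1  {3,5,7,8}→6  {3,6,7,8}→12  {4,5,6,7}→4  {4,5,7,8}→4  {5,6,7,8}→12
  5 left: {0,1,3,6,8}→30  {0,1,5,6,7}→30  {0,1,6,7,8}→60  {0,3,6,7,8}→30  {0,4,5,6,7}→10  {0,5,6,7,8}→30  {1,2,4,5,7}→5  {1,3,5,7,8}→30  {1,3,6,7,8}→60  {1,4,5,6,7}→20  {1,4,5,7,8}→20  {1,5,6,7,8}→60  {2,4,5,6,7}→5  {2,4,5,7,8}→5  {3,4,5,7,8}→10  {3,5,6,7,8}→30  {4,5,6,7,8}→20
  6 left: {0,1,3,6,7,8}→180  {0,1,4,5,6,7}→60  {0,1,5,6,7,8}→180  {0,2,4,5,6,7}→15  {0,3,5,6,7,8}→90  {0,4,5,6,7,8}→60  {1,2,4,5,6,7}→30  {1,2,4,5,7,8}→30  {1,3,4,5,7,8}→60  {1,3,5,6,7,8}→180  {1,4,5,6,7,8}→120  {2,3,4,5,7,8}→15  {2,4,5,6,7,8}→30  {3,4,5,6,7,8}→60
  7 left: {0,1,2,4,5,6,7}→105  {0,1,3,5,6,7,8}→630  {0,1,4,5,6,7,8}→420  {0,2,4,5,6,7,8}→105  {0,3,4,5,6,7,8}→210  {1,2,3,4,5,7,8}→105  {1,2,4,5,6,7,8}→210  {1,3,4,5,6,7,8}→420  {2,3,4,5,6,7,8}→105
  placing 0:s first → 840 extensions
  placing 1:p first → 420 extensions
  placing 2:r first → 1680 extensions
  placing 3:u first → 840 extensions
total linear extensions = 3780

3780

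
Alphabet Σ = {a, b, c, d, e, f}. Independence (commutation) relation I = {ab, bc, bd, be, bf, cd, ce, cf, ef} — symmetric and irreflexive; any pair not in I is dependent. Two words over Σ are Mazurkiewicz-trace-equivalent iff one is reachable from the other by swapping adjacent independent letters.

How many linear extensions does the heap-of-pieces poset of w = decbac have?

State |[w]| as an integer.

18

piece 0:d — minimal
piece 1:e rests on {0:d}
piece 2:c — minimal
piece 3:b — minimal
piece 4:a rests on {1:e, 2:c}
piece 5:c rests on {4:a}
minimal pieces: {0:d, 2:c, 3:b}
ways to finish when only these pieces remain (= sum over removing one remaining piece with nothing left below it):
  1 left: {3}→1  {5}→1
  2 left: {3,5}→2  {4,5}→1
  3 left: {1,4,5}→1  {2,4,5}→1  {3,4,5}→3
  4 left: {0,1,4,5}→1  {1,2,4,5}→2  {1,3,4,5}→4  {2,3,4,5}→4
  placing 0:d first → 10 extensions
  placing 2:c first → 5 extensions
  placing 3:b first → 3 extensions
total linear extensions = 18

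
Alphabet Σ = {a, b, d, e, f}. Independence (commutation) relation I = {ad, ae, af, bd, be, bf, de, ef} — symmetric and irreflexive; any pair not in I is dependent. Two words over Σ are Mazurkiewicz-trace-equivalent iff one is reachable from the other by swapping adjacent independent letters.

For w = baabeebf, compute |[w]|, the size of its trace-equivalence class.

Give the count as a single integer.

drop 0:b onto floor
drop 1:a onto {0:b}
drop 2:a onto {1:a}
drop 3:b onto {2:a}
drop 4:e onto floor
drop 5:e onto {4:e}
drop 6:b onto {3:b}
drop 7:f onto floor
ground layer = {0:b, 4:e, 7:f}
drop-orders for the pieces not yet dropped (sum over which currently-grounded one goes next):
  1 to go: {5} 1  {6} 1  {7} 1
  2 to go: {3,6} 1  {4,5} 1  {5,6} 2  {5,7} 2  {6,7} 2
  3 to go: {2,3,6} 1  {3,5,6} 3  {3,6,7} 3  {4,5,6} 3  {4,5,7} 3  {5,6,7} 6
  4 to go: {1,2,3,6} 1  {2,3,5,6} 4  {2,3,6,7} 4  {3,4,5,6} 6  {3,5,6,7} 12  {4,5,6,7} 12
  5 to go: {0,1,2,3,6} 1  {1,2,3,5,6} 5  {1,2,3,6,7} 5  {2,3,4,5,6} 10  {2,3,5,6,7} 20  {3,4,5,6,7} 30
  6 to go: {0,1,2,3,5,6} 6  {0,1,2,3,6,7} 6  {1,2,3,4,5,6} 15  {1,2,3,5,6,7} 30  {2,3,4,5,6,7} 60
  if 0:b drops first: 105 orders
  if 4:e drops first: 42 orders
  if 7:f drops first: 21 orders
heap linearizations: 168

168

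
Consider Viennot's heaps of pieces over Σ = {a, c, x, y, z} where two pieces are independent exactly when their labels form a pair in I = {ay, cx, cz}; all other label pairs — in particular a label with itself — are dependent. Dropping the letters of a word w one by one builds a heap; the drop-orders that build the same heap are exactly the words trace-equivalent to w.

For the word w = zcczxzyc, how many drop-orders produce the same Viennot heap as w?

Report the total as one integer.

#0=z has no predecessor
#1=c has no predecessor
#2=c depends on [1:c]
#3=z depends on [0:z]
#4=x depends on [3:z]
#5=z depends on [4:x]
#6=y depends on [2:c, 5:z]
#7=c depends on [6:y]
sources: [0:z, 1:c]
N(rest) = Σ N(rest − s) over sources s of rest; N(one piece) = 1:
  size 1 → [7]=1
  size 2 → [6,7]=1
  size 3 → [2,6,7]=1  [5,6,7]=1
  size 4 → [1,2,6,7]=1  [2,5,6,7]=2  [4,5,6,7]=1
  size 5 → [1,2,5,6,7]=3  [2,4,5,6,7]=3  [3,4,5,6,7]=1
  size 6 → [0,3,4,5,6,7]=1  [1,2,4,5,6,7]=6  [2,3,4,5,6,7]=4
  first=0(z) contributes 10
  first=1(c) contributes 5
|[w]| = 15

15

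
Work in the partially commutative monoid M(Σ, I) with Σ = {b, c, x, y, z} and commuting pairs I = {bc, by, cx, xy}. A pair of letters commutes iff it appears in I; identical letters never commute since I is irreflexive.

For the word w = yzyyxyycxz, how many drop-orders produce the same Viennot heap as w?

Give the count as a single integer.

21

0(y) covers ∅
1(z) covers 0:y
2(y) covers 1:z
3(y) covers 2:y
4(x) covers 1:z
5(y) covers 3:y
6(y) covers 5:y
7(c) covers 6:y
8(x) covers 4:x
9(z) covers 7:c, 8:x
floor of heap: 0:y
completions by unplaced set U, small U first (add the entries for U minus each lowest piece of U):
  |U|=1: {9}:1
  |U|=2: {7,9}:1  {8,9}:1
  |U|=3: {4,8,9}:1  {6,7,9}:1  {7,8,9}:2
  |U|=4: {4,7,8,9}:3  {5,6,7,9}:1  {6,7,8,9}:3
  |U|=5: {3,5,6,7,9}:1  {4,6,7,8,9}:6  {5,6,7,8,9}:4
  |U|=6: {2,3,5,6,7,9}:1  {3,5,6,7,8,9}:5  {4,5,6,7,8,9}:10
  |U|=7: {2,3,5,6,7,8,9}:6  {3,4,5,6,7,8,9}:15
  |U|=8: {2,3,4,5,6,7,8,9}:21
  start at 0(y): 21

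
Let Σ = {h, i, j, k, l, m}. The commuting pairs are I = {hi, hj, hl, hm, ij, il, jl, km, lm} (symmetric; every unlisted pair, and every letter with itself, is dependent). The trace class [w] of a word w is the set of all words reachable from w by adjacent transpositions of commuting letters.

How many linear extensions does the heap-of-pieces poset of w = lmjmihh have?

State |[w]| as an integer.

105

0(l) covers ∅
1(m) covers ∅
2(j) covers 1:m
3(m) covers 2:j
4(i) covers 3:m
5(h) covers ∅
6(h) covers 5:h
floor of heap: 0:l, 1:m, 5:h
completions by unplaced set U, small U first (add the entries for U minus each lowest piece of U):
  |U|=1: {0}:1  {4}:1  {6}:1
  |U|=2: {0,4}:2  {0,6}:2  {3,4}:1  {4,6}:2  {5,6}:1
  |U|=3: {0,3,4}:3  {0,4,6}:6  {0,5,6}:3  {2,3,4}:1  {3,4,6}:3  {4,5,6}:3
  |U|=4: {0,2,3,4}:4  {0,3,4,6}:12  {0,4,5,6}:12  {1,2,3,4}:1  {2,3,4,6}:4  {3,4,5,6}:6
  |U|=5: {0,1,2,3,4}:5  {0,2,3,4,6}:20  {0,3,4,5,6}:30  {1,2,3,4,6}:5  {2,3,4,5,6}:10
  start at 0(l): 15
  start at 1(m): 60
  start at 5(h): 30
sum over floor = 105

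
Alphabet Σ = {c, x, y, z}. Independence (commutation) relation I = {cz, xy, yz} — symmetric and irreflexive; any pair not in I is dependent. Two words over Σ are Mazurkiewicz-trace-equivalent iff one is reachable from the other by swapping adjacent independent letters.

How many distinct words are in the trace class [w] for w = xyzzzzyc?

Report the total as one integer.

piece 0:x — minimal
piece 1:y — minimal
piece 2:z rests on {0:x}
piece 3:z rests on {2:z}
piece 4:z rests on {3:z}
piece 5:z rests on {4:z}
piece 6:y rests on {1:y}
piece 7:c rests on {0:x, 6:y}
minimal pieces: {0:x, 1:y}
ways to finish when only these pieces remain (= sum over removing one remaining piece with nothing left below it):
  1 left: {5}→1  {7}→1
  2 left: {4,5}→1  {5,7}→2  {6,7}→1
  3 left: {1,6,7}→1  {3,4,5}→1  {4,5,7}→3  {5,6,7}→3
  4 left: {1,5,6,7}→4  {2,3,4,5}→1  {3,4,5,7}→4  {4,5,6,7}→6
  5 left: {1,4,5,6,7}→10  {2,3,4,5,7}→5  {3,4,5,6,7}→10
  6 left: {0,2,3,4,5,7}→5  {1,3,4,5,6,7}→20  {2,3,4,5,6,7}→15
  placing 0:x first → 35 extensions
  placing 1:y first → 20 extensions
total linear extensions = 55

55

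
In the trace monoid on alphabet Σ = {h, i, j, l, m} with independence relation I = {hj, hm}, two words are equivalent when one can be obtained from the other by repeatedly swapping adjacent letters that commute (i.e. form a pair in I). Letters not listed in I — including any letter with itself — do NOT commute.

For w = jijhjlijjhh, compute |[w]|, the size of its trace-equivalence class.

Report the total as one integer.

0(j) covers ∅
1(i) covers 0:j
2(j) covers 1:i
3(h) covers 1:i
4(j) covers 2:j
5(l) covers 3:h, 4:j
6(i) covers 5:l
7(j) covers 6:i
8(j) covers 7:j
9(h) covers 6:i
10(h) covers 9:h
floor of heap: 0:j
completions by unplaced set U, small U first (add the entries for U minus each lowest piece of U):
  |U|=1: {8}:1  {10}:1
  |U|=2: {7,8}:1  {8,10}:2  {9,10}:1
  |U|=3: {7,8,10}:3  {8,9,10}:3
  |U|=4: {7,8,9,10}:6
  |U|=5: {6,7,8,9,10}:6
  |U|=6: {5,6,7,8,9,10}:6
  |U|=7: {3,5,6,7,8,9,10}:6  {4,5,6,7,8,9,10}:6
  |U|=8: {2,4,5,6,7,8,9,10}:6  {3,4,5,6,7,8,9,10}:12
  |U|=9: {2,3,4,5,6,7,8,9,10}:18
  start at 0(j): 18

18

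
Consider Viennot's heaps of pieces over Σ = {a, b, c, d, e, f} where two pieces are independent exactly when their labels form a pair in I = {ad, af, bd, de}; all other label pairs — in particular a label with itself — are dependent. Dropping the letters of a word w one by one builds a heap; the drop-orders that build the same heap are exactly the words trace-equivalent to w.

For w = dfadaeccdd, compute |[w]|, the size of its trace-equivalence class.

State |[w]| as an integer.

16

#0=d has no predecessor
#1=f depends on [0:d]
#2=a has no predecessor
#3=d depends on [1:f]
#4=a depends on [2:a]
#5=e depends on [1:f, 4:a]
#6=c depends on [3:d, 5:e]
#7=c depends on [6:c]
#8=d depends on [7:c]
#9=d depends on [8:d]
sources: [0:d, 2:a]
N(rest) = Σ N(rest − s) over sources s of rest; N(one piece) = 1:
  size 1 → [9]=1
  size 2 → [8,9]=1
  size 3 → [7,8,9]=1
  size 4 → [6,7,8,9]=1
  size 5 → [3,6,7,8,9]=1  [5,6,7,8,9]=1
  size 6 → [3,5,6,7,8,9]=2  [4,5,6,7,8,9]=1
  size 7 → [1,3,5,6,7,8,9]=2  [2,4,5,6,7,8,9]=1  [3,4,5,6,7,8,9]=3
  size 8 → [0,1,3,5,6,7,8,9]=2  [1,3,4,5,6,7,8,9]=5  [2,3,4,5,6,7,8,9]=4
  first=0(d) contributes 9
  first=2(a) contributes 7
|[w]| = 16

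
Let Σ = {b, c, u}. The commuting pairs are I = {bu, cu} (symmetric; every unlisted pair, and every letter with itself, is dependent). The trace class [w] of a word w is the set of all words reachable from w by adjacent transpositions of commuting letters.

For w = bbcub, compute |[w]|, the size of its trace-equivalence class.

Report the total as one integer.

5

#0=b has no predecessor
#1=b depends on [0:b]
#2=c depends on [1:b]
#3=u has no predecessor
#4=b depends on [2:c]
sources: [0:b, 3:u]
N(rest) = Σ N(rest − s) over sources s of rest; N(one piece) = 1:
  size 1 → [3]=1  [4]=1
  size 2 → [2,4]=1  [3,4]=2
  size 3 → [1,2,4]=1  [2,3,4]=3
  first=0(b) contributes 4
  first=3(u) contributes 1
|[w]| = 5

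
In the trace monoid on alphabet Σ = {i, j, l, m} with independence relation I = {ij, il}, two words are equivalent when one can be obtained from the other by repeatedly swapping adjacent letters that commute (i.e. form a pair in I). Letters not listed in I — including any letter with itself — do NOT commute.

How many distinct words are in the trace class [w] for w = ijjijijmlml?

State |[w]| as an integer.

drop 0:i onto floor
drop 1:j onto floor
drop 2:j onto {1:j}
drop 3:i onto {0:i}
drop 4:j onto {2:j}
drop 5:i onto {3:i}
drop 6:j onto {4:j}
drop 7:m onto {5:i, 6:j}
drop 8:l onto {7:m}
drop 9:m onto {8:l}
drop 10:l onto {9:m}
ground layer = {0:i, 1:j}
drop-orders for the pieces not yet dropped (sum over which currently-grounded one goes next):
  1 to go: {10} 1
  2 to go: {9,10} 1
  3 to go: {8,9,10} 1
  4 to go: {7,8,9,10} 1
  5 to go: {5,7,8,9,10} 1  {6,7,8,9,10} 1
  6 to go: {3,5,7,8,9,10} 1  {4,6,7,8,9,10} 1  {5,6,7,8,9,10} 2
  7 to go: {0,3,5,7,8,9,10} 1  {2,4,6,7,8,9,10} 1  {3,5,6,7,8,9,10} 3  {4,5,6,7,8,9,10} 3
  8 to go: {0,3,5,6,7,8,9,10} 4  {1,2,4,6,7,8,9,10} 1  {2,4,5,6,7,8,9,10} 4  {3,4,5,6,7,8,9,10} 6
  9 to go: {0,3,4,5,6,7,8,9,10} 10  {1,2,4,5,6,7,8,9,10} 5  {2,3,4,5,6,7,8,9,10} 10
  if 0:i drops first: 15 orders
  if 1:j drops first: 20 orders
heap linearizations: 35

35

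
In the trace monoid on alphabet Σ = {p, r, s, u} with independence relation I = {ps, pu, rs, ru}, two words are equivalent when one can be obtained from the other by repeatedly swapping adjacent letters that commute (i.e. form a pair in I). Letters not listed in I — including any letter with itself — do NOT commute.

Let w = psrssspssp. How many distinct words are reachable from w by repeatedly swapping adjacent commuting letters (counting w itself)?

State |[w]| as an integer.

piece 0:p — minimal
piece 1:s — minimal
piece 2:r rests on {0:p}
piece 3:s rests on {1:s}
piece 4:s rests on {3:s}
piece 5:s rests on {4:s}
piece 6:p rests on {2:r}
piece 7:s rests on {5:s}
piece 8:s rests on {7:s}
piece 9:p rests on {6:p}
minimal pieces: {0:p, 1:s}
ways to finish when only these pieces remain (= sum over removing one remaining piece with nothing left below it):
  1 left: {8}→1  {9}→1
  2 left: {6,9}→1  {7,8}→1  {8,9}→2
  3 left: {2,6,9}→1  {5,7,8}→1  {6,8,9}→3  {7,8,9}→3
  4 left: {0,2,6,9}→1  {2,6,8,9}→4  {4,5,7,8}→1  {5,7,8,9}→4  {6,7,8,9}→6
  5 left: {0,2,6,8,9}→5  {2,6,7,8,9}→10  {3,4,5,7,8}→1  {4,5,7,8,9}→5  {5,6,7,8,9}→10
  6 left: {0,2,6,7,8,9}→15  {1,3,4,5,7,8}→1  {2,5,6,7,8,9}→20  {3,4,5,7,8,9}→6  {4,5,6,7,8,9}→15
  7 left: {0,2,5,6,7,8,9}→35  {1,3,4,5,7,8,9}→7  {2,4,5,6,7,8,9}→35  {3,4,5,6,7,8,9}→21
  8 left: {0,2,4,5,6,7,8,9}→70  {1,3,4,5,6,7,8,9}→28  {2,3,4,5,6,7,8,9}→56
  placing 0:p first → 84 extensions
  placing 1:s first → 126 extensions
total linear extensions = 210

210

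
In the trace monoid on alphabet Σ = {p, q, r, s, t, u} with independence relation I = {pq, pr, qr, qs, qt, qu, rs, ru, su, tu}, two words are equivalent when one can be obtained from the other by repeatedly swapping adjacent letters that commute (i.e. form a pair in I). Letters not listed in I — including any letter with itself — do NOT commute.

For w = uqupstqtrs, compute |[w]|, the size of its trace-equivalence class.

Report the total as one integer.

90

piece 0:u — minimal
piece 1:q — minimal
piece 2:u rests on {0:u}
piece 3:p rests on {2:u}
piece 4:s rests on {3:p}
piece 5:t rests on {4:s}
piece 6:q rests on {1:q}
piece 7:t rests on {5:t}
piece 8:r rests on {7:t}
piece 9:s rests on {7:t}
minimal pieces: {0:u, 1:q}
ways to finish when only these pieces remain (= sum over removing one remaining piece with nothing left below it):
  1 left: {6}→1  {8}→1  {9}→1
  2 left: {1,6}→1  {6,8}→2  {6,9}→2  {8,9}→2
  3 left: {1,6,8}→3  {1,6,9}→3  {6,8,9}→6  {7,8,9}→2
  4 left: {1,6,8,9}→12  {5,7,8,9}→2  {6,7,8,9}→8
  5 left: {1,6,7,8,9}→20  {4,5,7,8,9}→2  {5,6,7,8,9}→10
  6 left: {1,5,6,7,8,9}→30  {3,4,5,7,8,9}→2  {4,5,6,7,8,9}→12
  7 left: {1,4,5,6,7,8,9}→42  {2,3,4,5,7,8,9}→2  {3,4,5,6,7,8,9}→14
  8 left: {0,2,3,4,5,7,8,9}→2  {1,3,4,5,6,7,8,9}→56  {2,3,4,5,6,7,8,9}→16
  placing 0:u first → 72 extensions
  placing 1:q first → 18 extensions
total linear extensions = 90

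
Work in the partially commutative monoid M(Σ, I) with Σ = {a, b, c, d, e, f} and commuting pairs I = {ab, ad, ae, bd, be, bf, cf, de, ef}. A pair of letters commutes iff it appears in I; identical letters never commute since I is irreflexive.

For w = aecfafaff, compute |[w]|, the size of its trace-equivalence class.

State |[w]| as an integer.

0(a) covers ∅
1(e) covers ∅
2(c) covers 0:a, 1:e
3(f) covers 0:a
4(a) covers 2:c, 3:f
5(f) covers 4:a
6(a) covers 5:f
7(f) covers 6:a
8(f) covers 7:f
floor of heap: 0:a, 1:e
completions by unplaced set U, small U first (add the entries for U minus each lowest piece of U):
  |U|=1: {8}:1
  |U|=2: {7,8}:1
  |U|=3: {6,7,8}:1
  |U|=4: {5,6,7,8}:1
  |U|=5: {4,5,6,7,8}:1
  |U|=6: {2,4,5,6,7,8}:1  {3,4,5,6,7,8}:1
  |U|=7: {1,2,4,5,6,7,8}:1  {2,3,4,5,6,7,8}:2
  start at 0(a): 3
  start at 1(e): 2
sum over floor = 5

5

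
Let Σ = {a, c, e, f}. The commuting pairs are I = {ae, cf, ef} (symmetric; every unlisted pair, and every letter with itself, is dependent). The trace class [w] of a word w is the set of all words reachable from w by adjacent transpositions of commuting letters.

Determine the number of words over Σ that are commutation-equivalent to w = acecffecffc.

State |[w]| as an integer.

0(a) covers ∅
1(c) covers 0:a
2(e) covers 1:c
3(c) covers 2:e
4(f) covers 0:a
5(f) covers 4:f
6(e) covers 3:c
7(c) covers 6:e
8(f) covers 5:f
9(f) covers 8:f
10(c) covers 7:c
floor of heap: 0:a
completions by unplaced set U, small U first (add the entries for U minus each lowest piece of U):
  |U|=1: {9}:1  {10}:1
  |U|=2: {7,10}:1  {8,9}:1  {9,10}:2
  |U|=3: {5,8,9}:1  {6,7,10}:1  {7,9,10}:3  {8,9,10}:3
  |U|=4: {3,6,7,10}:1  {4,5,8,9}:1  {5,8,9,10}:4  {6,7,9,10}:4  {7,8,9,10}:6
  |U|=5: {2,3,6,7,10}:1  {3,6,7,9,10}:5  {4,5,8,9,10}:5  {5,7,8,9,10}:10  {6,7,8,9,10}:10
  |U|=6: {1,2,3,6,7,10}:1  {2,3,6,7,9,10}:6  {3,6,7,8,9,10}:15  {4,5,7,8,9,10}:15  {5,6,7,8,9,10}:20
  |U|=7: {1,2,3,6,7,9,10}:7  {2,3,6,7,8,9,10}:21  {3,5,6,7,8,9,10}:35  {4,5,6,7,8,9,10}:35
  |U|=8: {1,2,3,6,7,8,9,10}:28  {2,3,5,6,7,8,9,10}:56  {3,4,5,6,7,8,9,10}:70
  |U|=9: {1,2,3,5,6,7,8,9,10}:84  {2,3,4,5,6,7,8,9,10}:126
  start at 0(a): 210

210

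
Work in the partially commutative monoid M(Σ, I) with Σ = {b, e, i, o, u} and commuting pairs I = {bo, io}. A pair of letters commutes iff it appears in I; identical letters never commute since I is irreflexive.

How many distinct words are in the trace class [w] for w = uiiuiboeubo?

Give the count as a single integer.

0(u) covers ∅
1(i) covers 0:u
2(i) covers 1:i
3(u) covers 2:i
4(i) covers 3:u
5(b) covers 4:i
6(o) covers 3:u
7(e) covers 5:b, 6:o
8(u) covers 7:e
9(b) covers 8:u
10(o) covers 8:u
floor of heap: 0:u
completions by unplaced set U, small U first (add the entries for U minus each lowest piece of U):
  |U|=1: {9}:1  {10}:1
  |U|=2: {9,10}:2
  |U|=3: {8,9,10}:2
  |U|=4: {7,8,9,10}:2
  |U|=5: {5,7,8,9,10}:2  {6,7,8,9,10}:2
  |U|=6: {4,5,7,8,9,10}:2  {5,6,7,8,9,10}:4
  |U|=7: {4,5,6,7,8,9,10}:6
  |U|=8: {3,4,5,6,7,8,9,10}:6
  |U|=9: {2,3,4,5,6,7,8,9,10}:6
  start at 0(u): 6

6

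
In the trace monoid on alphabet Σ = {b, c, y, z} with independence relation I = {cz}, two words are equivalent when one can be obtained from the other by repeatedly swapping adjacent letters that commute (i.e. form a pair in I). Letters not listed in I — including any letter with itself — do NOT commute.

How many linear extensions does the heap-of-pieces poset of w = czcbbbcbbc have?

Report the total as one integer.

3

#0=c has no predecessor
#1=z has no predecessor
#2=c depends on [0:c]
#3=b depends on [1:z, 2:c]
#4=b depends on [3:b]
#5=b depends on [4:b]
#6=c depends on [5:b]
#7=b depends on [6:c]
#8=b depends on [7:b]
#9=c depends on [8:b]
sources: [0:c, 1:z]
N(rest) = Σ N(rest − s) over sources s of rest; N(one piece) = 1:
  size 1 → [9]=1
  size 2 → [8,9]=1
  size 3 → [7,8,9]=1
  size 4 → [6,7,8,9]=1
  size 5 → [5,6,7,8,9]=1
  size 6 → [4,5,6,7,8,9]=1
  size 7 → [3,4,5,6,7,8,9]=1
  size 8 → [1,3,4,5,6,7,8,9]=1  [2,3,4,5,6,7,8,9]=1
  first=0(c) contributes 2
  first=1(z) contributes 1
|[w]| = 3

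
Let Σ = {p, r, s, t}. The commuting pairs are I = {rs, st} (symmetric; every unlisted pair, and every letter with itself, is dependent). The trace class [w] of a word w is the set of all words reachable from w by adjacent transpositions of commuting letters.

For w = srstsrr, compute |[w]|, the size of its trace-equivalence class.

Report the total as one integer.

35

drop 0:s onto floor
drop 1:r onto floor
drop 2:s onto {0:s}
drop 3:t onto {1:r}
drop 4:s onto {2:s}
drop 5:r onto {3:t}
drop 6:r onto {5:r}
ground layer = {0:s, 1:r}
drop-orders for the pieces not yet dropped (sum over which currently-grounded one goes next):
  1 to go: {4} 1  {6} 1
  2 to go: {2,4} 1  {4,6} 2  {5,6} 1
  3 to go: {0,2,4} 1  {2,4,6} 3  {3,5,6} 1  {4,5,6} 3
  4 to go: {0,2,4,6} 4  {1,3,5,6} 1  {2,4,5,6} 6  {3,4,5,6} 4
  5 to go: {0,2,4,5,6} 10  {1,3,4,5,6} 5  {2,3,4,5,6} 10
  if 0:s drops first: 15 orders
  if 1:r drops first: 20 orders
heap linearizations: 35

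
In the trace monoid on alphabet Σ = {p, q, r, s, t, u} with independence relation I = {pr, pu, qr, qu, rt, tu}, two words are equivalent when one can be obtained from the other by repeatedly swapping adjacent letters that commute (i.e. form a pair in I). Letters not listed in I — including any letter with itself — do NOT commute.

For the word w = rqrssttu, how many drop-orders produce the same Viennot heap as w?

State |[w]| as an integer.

9

drop 0:r onto floor
drop 1:q onto floor
drop 2:r onto {0:r}
drop 3:s onto {1:q, 2:r}
drop 4:s onto {3:s}
drop 5:t onto {4:s}
drop 6:t onto {5:t}
drop 7:u onto {4:s}
ground layer = {0:r, 1:q}
drop-orders for the pieces not yet dropped (sum over which currently-grounded one goes next):
  1 to go: {6} 1  {7} 1
  2 to go: {5,6} 1  {6,7} 2
  3 to go: {5,6,7} 3
  4 to go: {4,5,6,7} 3
  5 to go: {3,4,5,6,7} 3
  6 to go: {1,3,4,5,6,7} 3  {2,3,4,5,6,7} 3
  if 0:r drops first: 6 orders
  if 1:q drops first: 3 orders
heap linearizations: 9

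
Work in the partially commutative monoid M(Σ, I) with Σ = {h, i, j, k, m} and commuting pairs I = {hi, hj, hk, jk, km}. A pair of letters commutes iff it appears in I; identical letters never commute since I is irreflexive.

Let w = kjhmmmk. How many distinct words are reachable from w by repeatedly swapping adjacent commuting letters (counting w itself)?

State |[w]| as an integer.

42

piece 0:k — minimal
piece 1:j — minimal
piece 2:h — minimal
piece 3:m rests on {1:j, 2:h}
piece 4:m rests on {3:m}
piece 5:m rests on {4:m}
piece 6:k rests on {0:k}
minimal pieces: {0:k, 1:j, 2:h}
ways to finish when only these pieces remain (= sum over removing one remaining piece with nothing left below it):
  1 left: {5}→1  {6}→1
  2 left: {0,6}→1  {4,5}→1  {5,6}→2
  3 left: {0,5,6}→3  {3,4,5}→1  {4,5,6}→3
  4 left: {0,4,5,6}→6  {1,3,4,5}→1  {2,3,4,5}→1  {3,4,5,6}→4
  5 left: {0,3,4,5,6}→10  {1,2,3,4,5}→2  {1,3,4,5,6}→5  {2,3,4,5,6}→5
  placing 0:k first → 12 extensions
  placing 1:j first → 15 extensions
  placing 2:h first → 15 extensions
total linear extensions = 42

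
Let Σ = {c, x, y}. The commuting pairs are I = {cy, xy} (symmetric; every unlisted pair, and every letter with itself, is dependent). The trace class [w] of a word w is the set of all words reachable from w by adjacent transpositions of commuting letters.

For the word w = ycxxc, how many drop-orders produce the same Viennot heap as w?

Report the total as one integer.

5

0(y) covers ∅
1(c) covers ∅
2(x) covers 1:c
3(x) covers 2:x
4(c) covers 3:x
floor of heap: 0:y, 1:c
completions by unplaced set U, small U first (add the entries for U minus each lowest piece of U):
  |U|=1: {0}:1  {4}:1
  |U|=2: {0,4}:2  {3,4}:1
  |U|=3: {0,3,4}:3  {2,3,4}:1
  start at 0(y): 1
  start at 1(c): 4
sum over floor = 5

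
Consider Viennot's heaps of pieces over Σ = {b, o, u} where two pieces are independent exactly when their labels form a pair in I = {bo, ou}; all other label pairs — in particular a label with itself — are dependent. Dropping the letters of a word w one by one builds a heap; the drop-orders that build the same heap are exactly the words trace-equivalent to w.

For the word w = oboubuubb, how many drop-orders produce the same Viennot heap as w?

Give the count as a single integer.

piece 0:o — minimal
piece 1:b — minimal
piece 2:o rests on {0:o}
piece 3:u rests on {1:b}
piece 4:b rests on {3:u}
piece 5:u rests on {4:b}
piece 6:u rests on {5:u}
piece 7:b rests on {6:u}
piece 8:b rests on {7:b}
minimal pieces: {0:o, 1:b}
ways to finish when only these pieces remain (= sum over removing one remaining piece with nothing left below it):
  1 left: {2}→1  {8}→1
  2 left: {0,2}→1  {2,8}→2  {7,8}→1
  3 left: {0,2,8}→3  {2,7,8}→3  {6,7,8}→1
  4 left: {0,2,7,8}→6  {2,6,7,8}→4  {5,6,7,8}→1
  5 left: {0,2,6,7,8}→10  {2,5,6,7,8}→5  {4,5,6,7,8}→1
  6 left: {0,2,5,6,7,8}→15  {2,4,5,6,7,8}→6  {3,4,5,6,7,8}→1
  7 left: {0,2,4,5,6,7,8}→21  {1,3,4,5,6,7,8}→1  {2,3,4,5,6,7,8}→7
  placing 0:o first → 8 extensions
  placing 1:b first → 28 extensions
total linear extensions = 36

36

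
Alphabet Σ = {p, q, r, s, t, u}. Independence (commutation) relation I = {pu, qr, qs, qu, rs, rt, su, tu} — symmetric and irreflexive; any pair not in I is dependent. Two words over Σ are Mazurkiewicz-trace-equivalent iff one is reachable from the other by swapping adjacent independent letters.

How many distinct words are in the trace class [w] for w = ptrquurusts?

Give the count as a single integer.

drop 0:p onto floor
drop 1:t onto {0:p}
drop 2:r onto {0:p}
drop 3:q onto {1:t}
drop 4:u onto {2:r}
drop 5:u onto {4:u}
drop 6:r onto {5:u}
drop 7:u onto {6:r}
drop 8:s onto {1:t}
drop 9:t onto {3:q, 8:s}
drop 10:s onto {9:t}
ground layer = {0:p}
drop-orders for the pieces not yet dropped (sum over which currently-grounded one goes next):
  1 to go: {7} 1  {10} 1
  2 to go: {6,7} 1  {7,10} 2  {9,10} 1
  3 to go: {3,9,10} 1  {5,6,7} 1  {6,7,10} 3  {7,9,10} 3  {8,9,10} 1
  4 to go: {3,7,9,10} 4  {3,8,9,10} 2  {4,5,6,7} 1  {5,6,7,10} 4  {6,7,9,10} 6  {7,8,9,10} 4
  5 to go: {1,3,8,9,10} 2  {2,4,5,6,7} 1  {3,6,7,9,10} 10  {3,7,8,9,10} 10  {4,5,6,7,10} 5  {5,6,7,9,10} 10  {6,7,8,9,10} 10
  6 to go: {1,3,7,8,9,10} 12  {2,4,5,6,7,10} 6  {3,5,6,7,9,10} 20  {3,6,7,8,9,10} 30  {4,5,6,7,9,10} 15  {5,6,7,8,9,10} 20
  7 to go: {1,3,6,7,8,9,10} 42  {2,4,5,6,7,9,10} 21  {3,4,5,6,7,9,10} 35  {3,5,6,7,8,9,10} 70  {4,5,6,7,8,9,10} 35
  8 to go: {1,3,5,6,7,8,9,10} 112  {2,3,4,5,6,7,9,10} 56  {2,4,5,6,7,8,9,10} 56  {3,4,5,6,7,8,9,10} 140
  9 to go: {1,3,4,5,6,7,8,9,10} 252  {2,3,4,5,6,7,8,9,10} 252
  if 0:p drops first: 504 orders

504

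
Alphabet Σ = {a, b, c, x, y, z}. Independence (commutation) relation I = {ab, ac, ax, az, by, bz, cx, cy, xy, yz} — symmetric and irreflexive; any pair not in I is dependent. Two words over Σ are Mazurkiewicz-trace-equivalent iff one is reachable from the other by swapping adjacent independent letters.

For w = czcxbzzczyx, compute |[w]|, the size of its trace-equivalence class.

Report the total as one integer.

66

#0=c has no predecessor
#1=z depends on [0:c]
#2=c depends on [1:z]
#3=x depends on [1:z]
#4=b depends on [2:c, 3:x]
#5=z depends on [2:c, 3:x]
#6=z depends on [5:z]
#7=c depends on [4:b, 6:z]
#8=z depends on [7:c]
#9=y has no predecessor
#10=x depends on [8:z]
sources: [0:c, 9:y]
N(rest) = Σ N(rest − s) over sources s of rest; N(one piece) = 1:
  size 1 → [9]=1  [10]=1
  size 2 → [8,10]=1  [9,10]=2
  size 3 → [7,8,10]=1  [8,9,10]=3
  size 4 → [4,7,8,10]=1  [6,7,8,10]=1  [7,8,9,10]=4
  size 5 → [4,6,7,8,10]=2  [4,7,8,9,10]=5  [5,6,7,8,10]=1  [6,7,8,9,10]=5
  size 6 → [4,5,6,7,8,10]=3  [4,6,7,8,9,10]=12  [5,6,7,8,9,10]=6
  size 7 → [2,4,5,6,7,8,10]=3  [3,4,5,6,7,8,10]=3  [4,5,6,7,8,9,10]=21
  size 8 → [2,3,4,5,6,7,8,10]=6  [2,4,5,6,7,8,9,10]=24  [3,4,5,6,7,8,9,10]=24
  size 9 → [1,2,3,4,5,6,7,8,10]=6  [2,3,4,5,6,7,8,9,10]=54
  first=0(c) contributes 60
  first=9(y) contributes 6
|[w]| = 66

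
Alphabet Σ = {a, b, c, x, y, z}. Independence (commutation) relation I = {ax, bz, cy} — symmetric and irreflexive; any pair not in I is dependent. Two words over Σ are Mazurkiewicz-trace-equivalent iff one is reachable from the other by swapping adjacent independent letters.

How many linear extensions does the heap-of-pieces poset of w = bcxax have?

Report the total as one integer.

piece 0:b — minimal
piece 1:c rests on {0:b}
piece 2:x rests on {1:c}
piece 3:a rests on {1:c}
piece 4:x rests on {2:x}
minimal pieces: {0:b}
ways to finish when only these pieces remain (= sum over removing one remaining piece with nothing left below it):
  1 left: {3}→1  {4}→1
  2 left: {2,4}→1  {3,4}→2
  3 left: {2,3,4}→3
  placing 0:b first → 3 extensions

3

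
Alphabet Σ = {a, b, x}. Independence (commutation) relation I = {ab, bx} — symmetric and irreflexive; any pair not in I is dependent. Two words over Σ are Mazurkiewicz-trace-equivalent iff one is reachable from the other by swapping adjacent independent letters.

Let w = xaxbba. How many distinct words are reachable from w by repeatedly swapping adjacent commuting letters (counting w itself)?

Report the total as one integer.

15

0(x) covers ∅
1(a) covers 0:x
2(x) covers 1:a
3(b) covers ∅
4(b) covers 3:b
5(a) covers 2:x
floor of heap: 0:x, 3:b
completions by unplaced set U, small U first (add the entries for U minus each lowest piece of U):
  |U|=1: {4}:1  {5}:1
  |U|=2: {2,5}:1  {3,4}:1  {4,5}:2
  |U|=3: {1,2,5}:1  {2,4,5}:3  {3,4,5}:3
  |U|=4: {0,1,2,5}:1  {1,2,4,5}:4  {2,3,4,5}:6
  start at 0(x): 10
  start at 3(b): 5
sum over floor = 15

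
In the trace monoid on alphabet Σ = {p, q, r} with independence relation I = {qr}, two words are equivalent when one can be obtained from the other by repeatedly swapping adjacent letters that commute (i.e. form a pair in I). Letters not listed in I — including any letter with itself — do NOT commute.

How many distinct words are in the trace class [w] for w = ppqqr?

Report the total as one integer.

drop 0:p onto floor
drop 1:p onto {0:p}
drop 2:q onto {1:p}
drop 3:q onto {2:q}
drop 4:r onto {1:p}
ground layer = {0:p}
drop-orders for the pieces not yet dropped (sum over which currently-grounded one goes next):
  1 to go: {3} 1  {4} 1
  2 to go: {2,3} 1  {3,4} 2
  3 to go: {2,3,4} 3
  if 0:p drops first: 3 orders

3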